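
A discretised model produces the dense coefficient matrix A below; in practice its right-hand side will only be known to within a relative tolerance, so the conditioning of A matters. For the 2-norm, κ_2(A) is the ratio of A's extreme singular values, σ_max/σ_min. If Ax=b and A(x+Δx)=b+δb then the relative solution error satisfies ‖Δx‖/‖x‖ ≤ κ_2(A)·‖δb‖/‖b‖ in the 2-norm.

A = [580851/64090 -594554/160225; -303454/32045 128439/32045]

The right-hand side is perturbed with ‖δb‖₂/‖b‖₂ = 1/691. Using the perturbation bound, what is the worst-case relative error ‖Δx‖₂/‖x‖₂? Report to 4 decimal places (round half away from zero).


0.2460

AᵀA = [993077/5780 -2586033/36125; -2586033/36125 5388829/180625]; tr = 145689941/722500, det = 25411681/18062500
solving λ² − 145689941/722500·λ + 25411681/18062500 = 0 gives λ = 5041/25, 5041/722500
κ_2(A) = √(λ_max/λ_min) = √((5041/25) / (5041/722500)) = 170.0000
bound on ‖Δx‖/‖x‖: κ·ε = 170.0000·1/691 = 0.2460


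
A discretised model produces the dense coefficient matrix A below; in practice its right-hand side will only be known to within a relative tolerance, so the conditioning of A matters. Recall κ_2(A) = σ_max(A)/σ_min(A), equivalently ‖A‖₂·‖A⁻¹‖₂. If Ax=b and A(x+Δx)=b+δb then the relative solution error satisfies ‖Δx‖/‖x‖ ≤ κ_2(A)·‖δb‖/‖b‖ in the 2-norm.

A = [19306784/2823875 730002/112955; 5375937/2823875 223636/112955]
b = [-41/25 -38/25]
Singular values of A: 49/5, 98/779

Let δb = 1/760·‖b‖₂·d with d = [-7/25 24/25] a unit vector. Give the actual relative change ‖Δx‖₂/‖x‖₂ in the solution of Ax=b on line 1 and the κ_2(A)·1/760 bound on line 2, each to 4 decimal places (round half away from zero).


largest singular value 49/5, smallest 98/779
κ_2(A) = (49/5) / (98/779) = 77.9000
perturbation bound = 77.9000·1/760 = 0.1025
solve Ax = b  →  x = [5.3343 -5.8969]
‖b‖₂ = 2.2361 and ‖x‖₂ = 7.9516
Δx = A⁻¹·δb where δb = 1/760·2.2361·d; ‖Δx‖ = 0.0234
dividing the unrounded norms, ‖Δx‖/‖x‖ = 0.0029
so the bound overstates the realised error by a factor of ≈ 34.8494 (computed from the unrounded values)

0.0029
0.1025


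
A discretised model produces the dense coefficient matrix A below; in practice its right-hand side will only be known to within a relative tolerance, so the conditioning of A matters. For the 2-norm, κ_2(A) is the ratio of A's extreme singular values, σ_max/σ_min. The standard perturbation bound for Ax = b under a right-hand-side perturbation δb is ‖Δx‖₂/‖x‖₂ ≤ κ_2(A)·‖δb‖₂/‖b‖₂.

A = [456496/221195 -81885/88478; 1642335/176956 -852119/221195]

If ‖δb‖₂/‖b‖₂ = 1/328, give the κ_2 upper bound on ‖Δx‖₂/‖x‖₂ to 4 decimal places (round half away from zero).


0.5061

M = AᵀA = [42097456201/465696400 -175398597/4656964; -175398597/4656964 1827516949/116424100]. tr(M)=292352213/2755600, det(M)=112550881/275560000
λ_max, λ_min = (292352213/2755600 ± √3418296425507601/303733254400)/2 = 10609/100, 10609/2755600
σ_max=√(10609/100)=(103/10), σ_min=√(10609/2755600)=(103/1660) → κ = 166.0000
perturbation bound = 166.0000·1/328 = 0.5061


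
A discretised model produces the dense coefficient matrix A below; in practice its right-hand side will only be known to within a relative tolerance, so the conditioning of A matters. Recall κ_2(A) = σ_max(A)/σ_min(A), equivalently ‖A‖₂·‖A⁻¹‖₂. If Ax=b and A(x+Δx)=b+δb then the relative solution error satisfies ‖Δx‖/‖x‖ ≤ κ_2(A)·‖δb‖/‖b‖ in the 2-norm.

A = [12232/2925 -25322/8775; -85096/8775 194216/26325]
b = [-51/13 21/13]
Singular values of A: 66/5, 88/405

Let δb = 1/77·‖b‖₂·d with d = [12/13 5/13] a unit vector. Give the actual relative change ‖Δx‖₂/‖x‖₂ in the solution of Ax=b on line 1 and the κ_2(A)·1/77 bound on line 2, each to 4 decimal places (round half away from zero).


0.0184
0.7890

from the listed singular values, σ₁ = 66/5, σ_n = 88/405
κ_2(A) = (66/5) / (88/405) = 60.7500
bound on ‖Δx‖/‖x‖: κ·ε = 60.7500·1/77 = 0.7890
solve Ax = b  →  x = [-8.4659 -10.9091]
2-norm of b is 4.2426; of x, 13.8087
δb = ε·‖b‖·d = [0.0509 0.0212]; solving A·Δx = δb gives ‖Δx‖ = 0.2536
dividing the unrounded norms, ‖Δx‖/‖x‖ = 0.0184
tightness: 0.0184 against a bound of 0.7890 (unrounded ratio ≈ 0.0233)


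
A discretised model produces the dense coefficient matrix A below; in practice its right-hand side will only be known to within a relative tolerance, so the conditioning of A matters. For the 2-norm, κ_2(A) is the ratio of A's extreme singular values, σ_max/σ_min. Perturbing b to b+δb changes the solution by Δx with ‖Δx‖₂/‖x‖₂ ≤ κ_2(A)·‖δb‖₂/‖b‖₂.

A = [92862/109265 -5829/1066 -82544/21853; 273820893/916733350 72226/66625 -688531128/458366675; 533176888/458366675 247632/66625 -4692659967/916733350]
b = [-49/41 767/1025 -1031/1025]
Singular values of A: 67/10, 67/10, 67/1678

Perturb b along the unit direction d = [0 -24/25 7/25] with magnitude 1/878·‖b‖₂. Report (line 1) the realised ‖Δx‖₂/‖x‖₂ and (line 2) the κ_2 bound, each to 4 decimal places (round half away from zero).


from the listed singular values, σ₁ = 67/10, σ_n = 67/1678
condition number: (67/10) ÷ (67/1678) = 167.8000
worst-case relative error ≤ 167.8000 × 1/878 = 0.1911
solve Ax = b  →  x = [-24.4768 0.0804 -5.3072]
2-norm of b is 1.7321; of x, 25.0457
re-solving with b+δb shifts x by Δx of norm 0.0494
realised ‖Δx‖/‖x‖ = 0.0020
realised/bound (from unrounded values) ≈ 0.0103

0.0020
0.1911


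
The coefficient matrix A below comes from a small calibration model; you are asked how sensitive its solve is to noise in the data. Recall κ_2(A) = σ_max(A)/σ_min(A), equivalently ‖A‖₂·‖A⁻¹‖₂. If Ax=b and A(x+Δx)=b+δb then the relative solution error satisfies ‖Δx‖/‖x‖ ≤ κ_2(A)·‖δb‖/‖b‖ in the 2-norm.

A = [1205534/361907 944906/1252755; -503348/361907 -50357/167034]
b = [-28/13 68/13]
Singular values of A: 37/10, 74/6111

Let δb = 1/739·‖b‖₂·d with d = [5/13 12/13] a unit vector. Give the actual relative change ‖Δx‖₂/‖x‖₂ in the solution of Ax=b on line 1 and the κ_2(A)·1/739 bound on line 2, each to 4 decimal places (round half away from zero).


0.0019
0.4135

from the listed singular values, σ₁ = 37/10, σ_n = 74/6111
condition number: (37/10) ÷ (74/6111) = 305.5500
κ_2(A)·‖δb‖/‖b‖ = 0.4135
solve Ax = b  →  x = [-73.5649 322.0303]
2-norm of b is 5.6569; of x, 330.3261
δb = ε·‖b‖·d = [0.0029 0.0071]; solving A·Δx = δb gives ‖Δx‖ = 0.6321
realised ‖Δx‖/‖x‖ = 0.0019
realised/bound (from unrounded values) ≈ 0.0046


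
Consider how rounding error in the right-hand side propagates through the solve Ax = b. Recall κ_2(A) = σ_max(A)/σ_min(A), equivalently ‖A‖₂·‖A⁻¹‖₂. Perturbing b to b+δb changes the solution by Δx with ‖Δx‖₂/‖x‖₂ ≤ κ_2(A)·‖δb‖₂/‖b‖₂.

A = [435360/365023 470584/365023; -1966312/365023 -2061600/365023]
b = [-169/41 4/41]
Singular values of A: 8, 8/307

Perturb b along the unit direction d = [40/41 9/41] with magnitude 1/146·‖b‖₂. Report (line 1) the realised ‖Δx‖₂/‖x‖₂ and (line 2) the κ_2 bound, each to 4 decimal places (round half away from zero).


0.0071
2.1027

σ_max = 8, σ_min = 8/307
κ = σ_max/σ_min = 8/(8/307) = 307.0000
κ_2(A)·‖δb‖/‖b‖ = 2.1027
solve Ax = b  →  x = [111.0690 -105.9526]
‖b‖₂ = 4.1231 and ‖x‖₂ = 153.5001
re-solving with b+δb shifts x by Δx of norm 1.0837
relative error = 0.0071
so the bound overstates the realised error by a factor of ≈ 297.8338 (computed from the unrounded values)


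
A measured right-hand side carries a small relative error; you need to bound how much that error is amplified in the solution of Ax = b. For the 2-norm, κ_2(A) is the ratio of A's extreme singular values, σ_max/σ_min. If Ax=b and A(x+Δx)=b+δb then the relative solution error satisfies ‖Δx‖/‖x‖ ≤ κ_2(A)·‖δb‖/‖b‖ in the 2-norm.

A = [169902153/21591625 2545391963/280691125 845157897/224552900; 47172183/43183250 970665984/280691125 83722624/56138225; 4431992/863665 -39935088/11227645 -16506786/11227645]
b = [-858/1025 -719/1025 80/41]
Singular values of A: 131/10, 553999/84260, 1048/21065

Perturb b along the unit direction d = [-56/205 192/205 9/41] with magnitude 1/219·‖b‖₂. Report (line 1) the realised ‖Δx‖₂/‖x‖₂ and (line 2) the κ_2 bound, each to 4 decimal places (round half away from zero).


0.6544
1.2023

largest singular value 131/10, smallest 1048/21065
κ = σ_max/σ_min = (131/10)/(1048/21065) = 263.3125
κ_2(A)·‖δb‖/‖b‖ = 1.2023
solve Ax = b  →  x = [0.1975 -0.2248 -0.0937]
‖b‖₂ = 2.2361 and ‖x‖₂ = 0.3136
re-solving with b+δb shifts x by Δx of norm 0.2052
realised ‖Δx‖/‖x‖ = 0.6544
realised/bound (from unrounded values) ≈ 0.5443


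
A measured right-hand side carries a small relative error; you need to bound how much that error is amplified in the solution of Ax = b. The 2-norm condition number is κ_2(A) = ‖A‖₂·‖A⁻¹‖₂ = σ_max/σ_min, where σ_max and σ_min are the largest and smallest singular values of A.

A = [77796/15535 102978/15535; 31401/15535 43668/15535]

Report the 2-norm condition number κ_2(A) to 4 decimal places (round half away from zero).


119.5000

AᵀA = [41646393/1428025 55517724/1428025; 55517724/1428025 74031732/1428025]; tr = 4627125/57121, det = 26244/57121
solving λ² − 4627125/57121·λ + 26244/57121 = 0 gives λ = 81, 324/57121
so κ_2 = √(81 / (324/57121)) = 119.5000


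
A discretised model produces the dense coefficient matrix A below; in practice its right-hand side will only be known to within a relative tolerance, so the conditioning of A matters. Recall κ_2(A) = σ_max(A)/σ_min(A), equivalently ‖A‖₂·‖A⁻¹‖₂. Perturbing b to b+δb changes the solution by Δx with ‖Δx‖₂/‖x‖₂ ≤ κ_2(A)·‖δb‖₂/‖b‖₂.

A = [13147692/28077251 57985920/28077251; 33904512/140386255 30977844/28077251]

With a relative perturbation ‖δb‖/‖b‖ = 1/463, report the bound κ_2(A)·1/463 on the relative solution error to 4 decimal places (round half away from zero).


0.6960

form AᵀA = [18931007118096/68194811740225 16824199882752/13638962348045; 16824199882752/13638962348045 14954995630224/2727792469609] with trace 233673942816/40568002225 and determinant 518400/1622720089
λ_max, λ_min = (233673942816/40568002225 ± √54601408505939894009856/1645762804527604950625)/2 = 144/25, 90000/1622720089
κ = σ_max/σ_min = (12/5)/(300/40283) = 322.2640
perturbation bound = 322.2640·1/463 = 0.6960


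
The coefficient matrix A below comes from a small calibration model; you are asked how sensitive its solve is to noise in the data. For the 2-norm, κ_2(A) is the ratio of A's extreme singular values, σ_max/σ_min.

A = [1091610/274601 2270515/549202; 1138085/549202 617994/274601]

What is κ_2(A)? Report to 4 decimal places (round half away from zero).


form AᵀA = [20974695625/1043677636 5504924880/260919409; 5504924880/260919409 23124237721/1043677636] with trace 26218153/620498 and determinant 714025/4963984
eigenvalues of AᵀA: λ = (tr ± √(tr²−4·det))/2 = 169/4, 4225/1240996
σ_max=√(169/4)=(13/2), σ_min=√(4225/1240996)=(65/1114) → κ = 111.4000

111.4000


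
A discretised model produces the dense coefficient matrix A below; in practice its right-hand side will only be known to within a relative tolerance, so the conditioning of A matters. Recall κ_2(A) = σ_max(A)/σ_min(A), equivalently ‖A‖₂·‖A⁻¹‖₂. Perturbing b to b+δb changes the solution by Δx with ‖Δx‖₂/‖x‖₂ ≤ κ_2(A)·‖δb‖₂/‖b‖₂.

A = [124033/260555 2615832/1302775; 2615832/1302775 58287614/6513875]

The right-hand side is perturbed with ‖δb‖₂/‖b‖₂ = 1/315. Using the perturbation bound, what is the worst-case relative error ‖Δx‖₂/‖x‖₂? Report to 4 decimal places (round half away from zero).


form AᵀA = [4299334729/1009650625 95527568808/5048253125; 95527568808/5048253125 2122849715716/25241265625] with trace 1326789461/15015625 and determinant 19518724/375390625
eigenvalues of AᵀA: λ = (tr ± √(tr²−4·det))/2 = 2209/25, 8836/15015625
κ_2(A) = √(λ_max/λ_min) = √((2209/25) / (8836/15015625)) = 387.5000
bound on ‖Δx‖/‖x‖: κ·ε = 387.5000·1/315 = 1.2302

1.2302


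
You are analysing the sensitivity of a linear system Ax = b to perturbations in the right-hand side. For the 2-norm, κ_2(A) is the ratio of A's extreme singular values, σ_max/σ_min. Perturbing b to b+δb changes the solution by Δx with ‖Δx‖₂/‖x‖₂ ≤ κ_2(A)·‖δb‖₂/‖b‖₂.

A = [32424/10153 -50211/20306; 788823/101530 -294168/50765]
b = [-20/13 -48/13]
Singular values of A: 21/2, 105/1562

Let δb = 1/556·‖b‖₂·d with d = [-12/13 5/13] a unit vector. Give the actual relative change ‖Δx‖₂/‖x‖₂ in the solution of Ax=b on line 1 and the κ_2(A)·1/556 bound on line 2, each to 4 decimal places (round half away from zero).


from the listed singular values, σ₁ = 21/2, σ_n = 105/1562
κ = σ_max/σ_min = (21/2)/(105/1562) = 156.2000
perturbation bound = 156.2000·1/556 = 0.2809
solve Ax = b  →  x = [-0.3048 0.2286]
2-norm of b is 4.0000; of x, 0.3810
with δb = [-0.0066 0.0028], A·Δx = δb → ‖Δx‖ = 0.1070
dividing the unrounded norms, ‖Δx‖/‖x‖ = 0.2809
tightness: 0.2809 against a bound of 0.2809; the bound is attained (ratio 1)

0.2809
0.2809


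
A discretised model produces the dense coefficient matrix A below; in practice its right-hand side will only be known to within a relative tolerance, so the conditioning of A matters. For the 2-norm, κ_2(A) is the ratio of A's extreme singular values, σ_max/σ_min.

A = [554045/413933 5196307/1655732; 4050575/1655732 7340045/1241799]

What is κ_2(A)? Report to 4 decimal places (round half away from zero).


224.7600

form AᵀA = [73766822225/9485980816 33190628470/1778621403; 33190628470/1778621403 3823649230369/85373827344] with trace 13276777013/252585288 and determinant 442050625/8082729216
solving λ² − 13276777013/252585288·λ + 442050625/8082729216 = 0 gives λ = 841/16, 525625/505170576
κ_2(A) = √(λ_max/λ_min) = √((841/16) / (525625/505170576)) = 224.7600


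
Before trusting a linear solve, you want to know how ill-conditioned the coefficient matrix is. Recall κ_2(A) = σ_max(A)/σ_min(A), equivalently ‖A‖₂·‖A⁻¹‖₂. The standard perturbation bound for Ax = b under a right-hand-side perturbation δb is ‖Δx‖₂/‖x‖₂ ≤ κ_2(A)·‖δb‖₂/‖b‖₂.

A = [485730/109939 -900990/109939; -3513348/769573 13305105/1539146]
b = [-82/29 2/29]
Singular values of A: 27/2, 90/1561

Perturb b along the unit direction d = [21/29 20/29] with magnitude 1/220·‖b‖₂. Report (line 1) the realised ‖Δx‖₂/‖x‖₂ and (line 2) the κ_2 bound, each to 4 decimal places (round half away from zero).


0.0064
1.0643

σ_max = 27/2, σ_min = 90/1561
condition number: (27/2) ÷ (90/1561) = 234.1500
perturbation bound = 234.1500·1/220 = 1.0643
solve Ax = b  →  x = [-30.6776 -16.1935]
‖b‖₂ = 2.8284 and ‖x‖₂ = 34.6892
δb = ε·‖b‖·d = [0.0093 0.0089]; solving A·Δx = δb gives ‖Δx‖ = 0.2230
relative error = 0.0064
so the bound overstates the realised error by a factor of ≈ 165.5706 (computed from the unrounded values)


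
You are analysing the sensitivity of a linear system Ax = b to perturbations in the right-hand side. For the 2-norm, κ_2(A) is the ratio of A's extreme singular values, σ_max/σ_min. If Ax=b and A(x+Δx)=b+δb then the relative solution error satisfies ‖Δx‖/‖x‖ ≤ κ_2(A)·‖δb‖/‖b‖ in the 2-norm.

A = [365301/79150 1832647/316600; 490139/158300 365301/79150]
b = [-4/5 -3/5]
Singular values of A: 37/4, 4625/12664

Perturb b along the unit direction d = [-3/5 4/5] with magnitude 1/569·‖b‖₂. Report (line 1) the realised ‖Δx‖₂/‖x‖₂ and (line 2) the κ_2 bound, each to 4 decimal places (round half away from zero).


σ_max = 37/4, σ_min = 4625/12664
κ_2(A) = (37/4) / (4625/12664) = 25.3280
bound on ‖Δx‖/‖x‖: κ·ε = 25.3280·1/569 = 0.0445
solve Ax = b  →  x = [-0.0649 -0.0865]
‖b‖₂ = 1.0000 and ‖x‖₂ = 0.1081
Δx = A⁻¹·δb where δb = 1/569·1.0000·d; ‖Δx‖ = 0.0048
relative error = 0.0445
so the bound is sharp here: realised error equals the bound

0.0445
0.0445


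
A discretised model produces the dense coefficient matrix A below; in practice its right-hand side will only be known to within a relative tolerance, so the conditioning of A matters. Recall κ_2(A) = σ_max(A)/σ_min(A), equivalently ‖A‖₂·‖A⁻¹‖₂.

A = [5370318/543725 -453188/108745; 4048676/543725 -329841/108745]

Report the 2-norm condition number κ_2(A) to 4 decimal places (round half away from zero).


form AᵀA = [1809283710964/11825475025 -150767320572/2365095005; -150767320572/2365095005 12566977945/473019001] with trace 12564841181/69973225 and determinant 80604484/69973225
char-poly roots: 4489/25 and 17956/2798929
κ_2(A) = √(λ_max/λ_min) = √((4489/25) / (17956/2798929)) = 167.3000

167.3000


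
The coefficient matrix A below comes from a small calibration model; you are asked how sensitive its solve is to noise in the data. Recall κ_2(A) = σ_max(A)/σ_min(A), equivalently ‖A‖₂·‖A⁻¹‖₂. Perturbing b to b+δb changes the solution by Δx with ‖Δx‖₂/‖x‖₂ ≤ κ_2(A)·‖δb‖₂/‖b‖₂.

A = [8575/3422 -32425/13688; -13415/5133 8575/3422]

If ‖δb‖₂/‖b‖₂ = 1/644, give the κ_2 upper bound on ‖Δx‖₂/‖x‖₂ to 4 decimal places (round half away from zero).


0.4398

M = AᵀA = [47642225/3634164 -60496625/4845552; -60496625/4845552 76823125/6460736]. tr(M)=50127025/2005056, det(M)=15625/2005056
solving λ² − 50127025/2005056·λ + 15625/2005056 = 0 gives λ = 25, 625/2005056
σ_max=√25=5, σ_min=√(625/2005056)=(25/1416) → κ = 283.2000
κ_2(A)·‖δb‖/‖b‖ = 0.4398


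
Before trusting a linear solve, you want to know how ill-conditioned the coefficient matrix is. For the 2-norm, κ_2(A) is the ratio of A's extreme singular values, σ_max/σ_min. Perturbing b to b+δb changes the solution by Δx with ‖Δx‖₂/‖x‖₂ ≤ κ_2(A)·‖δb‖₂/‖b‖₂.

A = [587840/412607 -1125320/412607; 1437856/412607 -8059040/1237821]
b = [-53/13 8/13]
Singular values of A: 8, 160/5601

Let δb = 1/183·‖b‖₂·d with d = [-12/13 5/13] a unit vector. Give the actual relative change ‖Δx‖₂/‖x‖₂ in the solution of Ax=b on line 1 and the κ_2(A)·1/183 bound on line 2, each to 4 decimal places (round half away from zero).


0.0056
1.5303

largest singular value 8, smallest 160/5601
κ_2(A) = 8 / (160/5601) = 280.0500
worst-case relative error ≤ 280.0500 × 1/183 = 1.5303
solve Ax = b  →  x = [123.4926 66.0044]
‖b‖ = 4.1231, ‖x‖ = 140.0251
re-solving with b+δb shifts x by Δx of norm 0.7887
relative error = 0.0056
tightness: 0.0056 against a bound of 1.5303 (unrounded ratio ≈ 0.0037)


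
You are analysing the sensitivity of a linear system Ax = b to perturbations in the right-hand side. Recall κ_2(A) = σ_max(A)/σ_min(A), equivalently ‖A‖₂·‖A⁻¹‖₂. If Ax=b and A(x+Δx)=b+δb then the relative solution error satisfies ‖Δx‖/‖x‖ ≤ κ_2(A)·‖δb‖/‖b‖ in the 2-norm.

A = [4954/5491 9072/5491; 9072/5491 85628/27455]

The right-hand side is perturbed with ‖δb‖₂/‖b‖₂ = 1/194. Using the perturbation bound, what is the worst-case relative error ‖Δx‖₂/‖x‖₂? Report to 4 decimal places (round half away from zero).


AᵀA = [369700/104329 3465504/521645; 3465504/521645 32490256/2608225]; tr = 144404/9025, det = 64/9025
char-poly roots: 16 and 4/9025
κ_2(A) = √(λ_max/λ_min) = √(16 / (4/9025)) = 190.0000
perturbation bound = 190.0000·1/194 = 0.9794

0.9794


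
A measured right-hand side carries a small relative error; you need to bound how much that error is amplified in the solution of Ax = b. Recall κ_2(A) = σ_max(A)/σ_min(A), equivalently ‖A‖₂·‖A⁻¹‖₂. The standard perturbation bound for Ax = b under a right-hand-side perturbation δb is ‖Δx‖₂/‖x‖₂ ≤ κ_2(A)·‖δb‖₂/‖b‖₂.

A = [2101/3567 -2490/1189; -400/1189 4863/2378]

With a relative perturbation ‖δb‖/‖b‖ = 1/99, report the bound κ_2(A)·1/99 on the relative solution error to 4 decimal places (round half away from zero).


0.1818

M = AᵀA = [6961/15129 -3230/1681; -3230/1681 57609/6724]. tr(M)=325/36, det(M)=1/4
eigenvalues of AᵀA: λ = (tr ± √(tr²−4·det))/2 = 9, 1/36
so κ_2 = √(9 / (1/36)) = 18.0000
bound on ‖Δx‖/‖x‖: κ·ε = 18.0000·1/99 = 0.1818


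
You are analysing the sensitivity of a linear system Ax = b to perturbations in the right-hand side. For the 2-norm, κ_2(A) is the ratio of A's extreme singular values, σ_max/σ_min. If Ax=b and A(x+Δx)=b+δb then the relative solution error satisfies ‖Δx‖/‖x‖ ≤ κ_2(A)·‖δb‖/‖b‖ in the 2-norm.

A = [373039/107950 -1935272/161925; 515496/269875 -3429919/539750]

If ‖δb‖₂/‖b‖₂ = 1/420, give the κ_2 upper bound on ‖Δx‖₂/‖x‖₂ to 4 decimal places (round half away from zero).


0.5443

form AᵀA = [15715906201/1008062500 -40402468624/756046875; -40402468624/756046875 1662307510441/9072562500] with trace 1443000533/7258050 and determinant 4879681/6451600
char-poly roots: 19881/100 and 2209/580644
σ_max=√(19881/100)=(141/10), σ_min=√(2209/580644)=(47/762) → κ = 228.6000
κ_2(A)·‖δb‖/‖b‖ = 0.5443


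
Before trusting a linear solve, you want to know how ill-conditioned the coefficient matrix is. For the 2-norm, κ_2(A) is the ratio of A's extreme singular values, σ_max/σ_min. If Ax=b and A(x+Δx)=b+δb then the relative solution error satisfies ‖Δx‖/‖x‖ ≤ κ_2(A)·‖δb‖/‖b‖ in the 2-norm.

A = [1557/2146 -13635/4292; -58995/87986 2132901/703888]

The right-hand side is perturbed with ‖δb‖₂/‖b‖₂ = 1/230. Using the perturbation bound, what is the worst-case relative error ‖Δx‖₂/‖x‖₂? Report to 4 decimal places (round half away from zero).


AᵀA = [4492017/4602578 -319356675/73641248; -319356675/73641248 11355040161/589129984]; tr = 7096977/350464, det = 6561/1401856
λ_max, λ_min = (7096977/350464 ± √50364783144225/122825015296)/2 = 81/4, 81/350464
σ_max=√(81/4)=(9/2), σ_min=√(81/350464)=(9/592) → κ = 296.0000
bound on ‖Δx‖/‖x‖: κ·ε = 296.0000·1/230 = 1.2870

1.2870


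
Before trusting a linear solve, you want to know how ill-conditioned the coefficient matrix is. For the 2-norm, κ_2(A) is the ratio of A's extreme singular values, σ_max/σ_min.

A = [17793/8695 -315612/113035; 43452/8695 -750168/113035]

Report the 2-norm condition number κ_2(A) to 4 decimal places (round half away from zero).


217.3750

AᵀA = [2204667153/75603025 -2939383404/75603025; -2939383404/75603025 3919307472/75603025]; tr = 244958985/3024121, det = 419904/3024121
solving λ² − 244958985/3024121·λ + 419904/3024121 = 0 gives λ = 81, 5184/3024121
so κ_2 = √(81 / (5184/3024121)) = 217.3750


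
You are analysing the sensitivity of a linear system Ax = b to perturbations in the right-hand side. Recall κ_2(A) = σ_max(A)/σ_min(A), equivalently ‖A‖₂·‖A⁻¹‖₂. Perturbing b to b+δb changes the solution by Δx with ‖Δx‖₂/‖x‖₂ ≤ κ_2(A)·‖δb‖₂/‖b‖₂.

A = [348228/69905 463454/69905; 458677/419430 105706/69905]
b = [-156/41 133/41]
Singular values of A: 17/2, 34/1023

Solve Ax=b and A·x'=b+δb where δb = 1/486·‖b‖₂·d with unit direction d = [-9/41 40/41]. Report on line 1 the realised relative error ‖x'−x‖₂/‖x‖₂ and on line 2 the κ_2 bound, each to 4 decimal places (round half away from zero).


0.0026
0.5262

from the listed singular values, σ₁ = 17/2, σ_n = 34/1023
condition number: (17/2) ÷ (34/1023) = 255.7500
perturbation bound = 255.7500·1/486 = 0.5262
solve Ax = b  →  x = [-96.4941 71.9294]
‖b‖ = 5.0000, ‖x‖ = 120.3535
re-solving with b+δb shifts x by Δx of norm 0.3095
dividing the unrounded norms, ‖Δx‖/‖x‖ = 0.0026
so the bound overstates the realised error by a factor of ≈ 204.6009 (computed from the unrounded values)


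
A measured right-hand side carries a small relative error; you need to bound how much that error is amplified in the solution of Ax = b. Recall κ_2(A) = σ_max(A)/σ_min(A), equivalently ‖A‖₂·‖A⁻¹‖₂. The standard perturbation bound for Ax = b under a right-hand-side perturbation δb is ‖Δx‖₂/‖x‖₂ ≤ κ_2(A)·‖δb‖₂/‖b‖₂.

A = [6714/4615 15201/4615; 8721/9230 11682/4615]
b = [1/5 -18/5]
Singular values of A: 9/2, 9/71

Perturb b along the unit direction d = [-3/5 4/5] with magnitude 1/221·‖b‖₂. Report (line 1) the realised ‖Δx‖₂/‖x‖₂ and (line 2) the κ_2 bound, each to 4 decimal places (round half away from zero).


σ_max = 9/2, σ_min = 9/71
κ = σ_max/σ_min = (9/2)/(9/71) = 35.5000
worst-case relative error ≤ 35.5000 × 1/221 = 0.1606
solve Ax = b  →  x = [21.6752 -9.5128]
2-norm of b is 3.6056; of x, 23.6708
with δb = [-0.0098 0.0131], A·Δx = δb → ‖Δx‖ = 0.1287
dividing the unrounded norms, ‖Δx‖/‖x‖ = 0.0054
realised/bound (from unrounded values) ≈ 0.0338

0.0054
0.1606


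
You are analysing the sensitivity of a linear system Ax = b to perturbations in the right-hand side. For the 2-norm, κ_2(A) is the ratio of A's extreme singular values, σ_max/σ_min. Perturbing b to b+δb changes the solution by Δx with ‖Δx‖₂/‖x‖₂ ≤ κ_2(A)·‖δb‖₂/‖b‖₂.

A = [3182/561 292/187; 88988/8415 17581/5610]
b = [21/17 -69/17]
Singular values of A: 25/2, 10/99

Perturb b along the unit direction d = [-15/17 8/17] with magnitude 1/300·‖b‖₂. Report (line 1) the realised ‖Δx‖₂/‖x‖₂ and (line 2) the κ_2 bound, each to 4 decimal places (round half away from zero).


0.0047
0.4125

largest singular value 25/2, smallest 10/99
condition number: (25/2) ÷ (10/99) = 123.7500
κ_2(A)·‖δb‖/‖b‖ = 0.4125
solve Ax = b  →  x = [8.0856 -28.5792]
‖b‖₂ = 4.2426 and ‖x‖₂ = 29.7010
re-solving with b+δb shifts x by Δx of norm 0.1400
relative error = 0.0047
realised/bound (from unrounded values) ≈ 0.0114


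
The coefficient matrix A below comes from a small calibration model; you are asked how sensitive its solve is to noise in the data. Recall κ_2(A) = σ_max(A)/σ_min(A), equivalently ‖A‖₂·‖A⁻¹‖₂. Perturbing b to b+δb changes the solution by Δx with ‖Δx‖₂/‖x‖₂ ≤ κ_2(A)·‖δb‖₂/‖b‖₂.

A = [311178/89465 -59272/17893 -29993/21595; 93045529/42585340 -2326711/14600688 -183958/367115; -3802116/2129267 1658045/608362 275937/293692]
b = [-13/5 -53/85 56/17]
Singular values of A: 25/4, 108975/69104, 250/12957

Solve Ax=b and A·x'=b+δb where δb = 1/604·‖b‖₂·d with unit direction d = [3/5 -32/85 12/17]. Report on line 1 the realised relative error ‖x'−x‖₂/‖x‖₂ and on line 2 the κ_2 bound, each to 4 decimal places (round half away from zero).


σ_max = 25/4, σ_min = 250/12957
κ = σ_max/σ_min = (25/4)/(250/12957) = 323.9250
perturbation bound = 323.9250·1/604 = 0.5363
solve Ax = b  →  x = [10.5010 -9.1252 49.9341]
‖b‖ = 4.2426, ‖x‖ = 51.8358
re-solving with b+δb shifts x by Δx of norm 0.3641
dividing the unrounded norms, ‖Δx‖/‖x‖ = 0.0070
so the bound overstates the realised error by a factor of ≈ 76.3614 (computed from the unrounded values)

0.0070
0.5363


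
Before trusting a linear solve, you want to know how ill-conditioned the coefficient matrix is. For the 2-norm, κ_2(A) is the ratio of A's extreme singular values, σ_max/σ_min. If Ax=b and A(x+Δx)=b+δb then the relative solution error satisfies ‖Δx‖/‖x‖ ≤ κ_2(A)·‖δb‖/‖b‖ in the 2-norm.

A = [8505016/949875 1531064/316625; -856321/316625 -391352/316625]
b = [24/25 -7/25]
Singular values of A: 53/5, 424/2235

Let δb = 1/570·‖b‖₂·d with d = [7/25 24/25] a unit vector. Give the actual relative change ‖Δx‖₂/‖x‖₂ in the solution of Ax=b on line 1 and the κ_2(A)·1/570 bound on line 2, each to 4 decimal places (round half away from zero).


σ_max = 53/5, σ_min = 424/2235
κ = σ_max/σ_min = (53/5)/(424/2235) = 55.8750
perturbation bound = 55.8750·1/570 = 0.0980
solve Ax = b  →  x = [0.0832 0.0444]
2-norm of b is 1.0000; of x, 0.0943
re-solving with b+δb shifts x by Δx of norm 0.0092
realised ‖Δx‖/‖x‖ = 0.0980
so the bound is sharp here: realised error equals the bound

0.0980
0.0980


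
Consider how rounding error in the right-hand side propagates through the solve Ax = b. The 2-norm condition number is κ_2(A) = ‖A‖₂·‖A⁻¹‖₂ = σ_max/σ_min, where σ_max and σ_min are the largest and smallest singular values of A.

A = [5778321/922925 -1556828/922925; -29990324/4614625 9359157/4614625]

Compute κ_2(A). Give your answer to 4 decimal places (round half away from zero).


M = AᵀA = [2062002821761/25320765625 -601165813248/25320765625; -601165813248/25320765625 176202919489/25320765625]. tr(M)=3581129186/40513225, det(M)=4879681/1620529
solving λ² − 3581129186/40513225·λ + 4879681/1620529 = 0 gives λ = 2209/25, 55225/1620529
κ = σ_max/σ_min = (47/5)/(235/1273) = 50.9200

50.9200


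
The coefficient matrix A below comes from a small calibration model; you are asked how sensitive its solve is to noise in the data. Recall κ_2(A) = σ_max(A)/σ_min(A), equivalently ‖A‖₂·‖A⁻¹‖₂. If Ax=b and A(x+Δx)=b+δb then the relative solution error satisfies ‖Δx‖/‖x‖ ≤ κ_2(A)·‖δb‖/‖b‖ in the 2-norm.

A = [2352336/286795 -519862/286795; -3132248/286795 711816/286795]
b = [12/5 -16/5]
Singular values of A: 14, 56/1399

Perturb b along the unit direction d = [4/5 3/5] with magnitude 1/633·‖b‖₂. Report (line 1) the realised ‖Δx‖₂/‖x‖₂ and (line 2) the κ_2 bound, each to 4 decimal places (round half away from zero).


0.5525
0.5525

from the listed singular values, σ₁ = 14, σ_n = 56/1399
κ_2(A) = 14 / (56/1399) = 349.7500
worst-case relative error ≤ 349.7500 × 1/633 = 0.5525
solve Ax = b  →  x = [0.2787 -0.0627]
‖b‖₂ = 4.0000 and ‖x‖₂ = 0.2857
re-solving with b+δb shifts x by Δx of norm 0.1579
realised ‖Δx‖/‖x‖ = 0.5525
realised/bound = 1 exactly: the bound is attained for this b and d


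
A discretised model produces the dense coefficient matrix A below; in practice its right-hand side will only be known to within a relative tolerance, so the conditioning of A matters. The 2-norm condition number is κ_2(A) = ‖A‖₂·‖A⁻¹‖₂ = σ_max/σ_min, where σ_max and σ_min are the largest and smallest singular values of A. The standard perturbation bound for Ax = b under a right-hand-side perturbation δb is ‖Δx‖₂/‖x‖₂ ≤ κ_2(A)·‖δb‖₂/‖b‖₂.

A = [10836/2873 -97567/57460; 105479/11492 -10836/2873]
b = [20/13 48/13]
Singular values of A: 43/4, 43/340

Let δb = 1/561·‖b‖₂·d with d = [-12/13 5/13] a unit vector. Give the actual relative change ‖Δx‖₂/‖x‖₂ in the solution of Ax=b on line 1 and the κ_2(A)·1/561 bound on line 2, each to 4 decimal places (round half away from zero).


largest singular value 43/4, smallest 43/340
κ_2(A) = (43/4) / (43/340) = 85.0000
perturbation bound = 85.0000·1/561 = 0.1515
solve Ax = b  →  x = [0.3435 -0.1431]
2-norm of b is 4.0000; of x, 0.3721
δb = ε·‖b‖·d = [-0.0066 0.0027]; solving A·Δx = δb gives ‖Δx‖ = 0.0564
realised ‖Δx‖/‖x‖ = 0.1515
so the bound is sharp here: realised error equals the bound

0.1515
0.1515


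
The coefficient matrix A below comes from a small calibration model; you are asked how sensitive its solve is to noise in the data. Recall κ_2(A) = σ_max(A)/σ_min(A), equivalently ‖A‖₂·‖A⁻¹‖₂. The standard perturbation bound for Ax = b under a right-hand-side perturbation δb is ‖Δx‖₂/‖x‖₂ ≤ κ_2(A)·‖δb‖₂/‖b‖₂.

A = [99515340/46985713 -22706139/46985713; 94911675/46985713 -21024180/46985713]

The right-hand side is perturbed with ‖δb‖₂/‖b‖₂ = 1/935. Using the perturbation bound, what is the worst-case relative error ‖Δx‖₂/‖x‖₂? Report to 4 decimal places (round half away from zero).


AᵀA = [22486954752225/2625038318809 -5059511631360/2625038318809; -5059511631360/2625038318809 1138626507681/2625038318809]; tr = 14054480226/1561593289, det = 1265625/1561593289
eigenvalues of AᵀA: λ = (tr ± √(tr²−4·det))/2 = 9, 140625/1561593289
σ_max=√9=3, σ_min=√(140625/1561593289)=(375/39517) → κ = 316.1360
bound on ‖Δx‖/‖x‖: κ·ε = 316.1360·1/935 = 0.3381

0.3381


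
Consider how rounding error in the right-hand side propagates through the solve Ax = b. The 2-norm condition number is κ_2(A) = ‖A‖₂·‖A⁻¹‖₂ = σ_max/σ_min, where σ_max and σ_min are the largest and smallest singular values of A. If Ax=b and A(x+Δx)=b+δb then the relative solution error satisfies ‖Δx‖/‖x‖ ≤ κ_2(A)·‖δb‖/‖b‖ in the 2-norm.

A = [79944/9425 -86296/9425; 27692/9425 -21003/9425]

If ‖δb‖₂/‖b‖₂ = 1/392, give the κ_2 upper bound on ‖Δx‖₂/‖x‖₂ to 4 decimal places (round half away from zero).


0.0539

M = AᵀA = [11452624/142129 -11968740/142129; -11968740/142129 12621001/142129]. tr(M)=28625/169, det(M)=64
eigenvalues of AᵀA: λ = (tr ± √(tr²−4·det))/2 = 169, 64/169
σ_max=√169=13, σ_min=√(64/169)=(8/13) → κ = 21.1250
κ_2(A)·‖δb‖/‖b‖ = 0.0539


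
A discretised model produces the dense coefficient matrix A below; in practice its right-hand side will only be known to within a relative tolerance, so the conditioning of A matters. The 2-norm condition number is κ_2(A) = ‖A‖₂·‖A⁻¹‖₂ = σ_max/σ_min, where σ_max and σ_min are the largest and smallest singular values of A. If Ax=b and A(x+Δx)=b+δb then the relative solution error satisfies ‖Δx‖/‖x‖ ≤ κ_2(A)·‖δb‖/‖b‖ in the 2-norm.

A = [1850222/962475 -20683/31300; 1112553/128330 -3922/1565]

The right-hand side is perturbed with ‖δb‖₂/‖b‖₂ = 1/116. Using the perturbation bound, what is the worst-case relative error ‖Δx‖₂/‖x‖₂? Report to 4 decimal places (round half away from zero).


form AᵀA = [173820628081/2204302500 -8448574043/367383750; -8448574043/367383750 6580620089/979690000] with trace 1207212949/14107536 and determinant 46854025/56430144
char-poly roots: 1369/16 and 34225/3526884
κ = σ_max/σ_min = (37/4)/(185/1878) = 93.9000
perturbation bound = 93.9000·1/116 = 0.8095

0.8095


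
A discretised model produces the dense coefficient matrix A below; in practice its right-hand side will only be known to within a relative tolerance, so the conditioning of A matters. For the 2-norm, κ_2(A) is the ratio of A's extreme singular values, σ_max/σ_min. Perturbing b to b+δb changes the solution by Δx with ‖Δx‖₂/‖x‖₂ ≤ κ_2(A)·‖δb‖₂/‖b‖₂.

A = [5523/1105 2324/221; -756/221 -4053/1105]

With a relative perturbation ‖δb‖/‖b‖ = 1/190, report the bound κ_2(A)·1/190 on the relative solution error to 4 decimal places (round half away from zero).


AᵀA = [265041/7225 18816/289; 18816/289 896161/7225]; tr = 4018/25, det = 194481/625
λ_max, λ_min = (4018/25 ± √614656/25)/2 = 3969/25, 49/25
κ_2(A) = √(λ_max/λ_min) = √((3969/25) / (49/25)) = 9.0000
perturbation bound = 9.0000·1/190 = 0.0474

0.0474


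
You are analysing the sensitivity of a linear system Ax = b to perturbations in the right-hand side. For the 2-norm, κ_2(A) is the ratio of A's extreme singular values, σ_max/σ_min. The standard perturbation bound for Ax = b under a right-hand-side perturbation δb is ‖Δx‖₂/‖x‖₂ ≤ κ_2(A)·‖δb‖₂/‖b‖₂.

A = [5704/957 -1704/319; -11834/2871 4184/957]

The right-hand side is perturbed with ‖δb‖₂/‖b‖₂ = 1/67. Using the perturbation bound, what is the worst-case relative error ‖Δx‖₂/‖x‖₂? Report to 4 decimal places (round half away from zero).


AᵀA = [432864100/8242641 -136990000/2747547; -136990000/2747547 43638400/915849]; tr = 981700/9801, det = 160000/9801
eigenvalues of AᵀA: λ = (tr ± √(tr²−4·det))/2 = 100, 1600/9801
κ = σ_max/σ_min = 10/(40/99) = 24.7500
perturbation bound = 24.7500·1/67 = 0.3694

0.3694


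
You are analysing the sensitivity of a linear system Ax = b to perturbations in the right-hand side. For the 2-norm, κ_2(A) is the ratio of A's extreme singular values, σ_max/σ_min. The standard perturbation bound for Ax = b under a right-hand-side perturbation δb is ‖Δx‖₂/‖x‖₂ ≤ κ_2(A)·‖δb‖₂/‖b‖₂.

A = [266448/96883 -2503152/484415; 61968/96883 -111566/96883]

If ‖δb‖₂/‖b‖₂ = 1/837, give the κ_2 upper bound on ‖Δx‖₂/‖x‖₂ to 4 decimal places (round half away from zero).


M = AᵀA = [44517888/5583769 -417327456/27918845; -417327456/27918845 3912518884/139594225]. tr(M)=17389156/483025, det(M)=9216/483025
λ_max, λ_min = (17389156/483025 ± √302364940158736/233313150625)/2 = 36, 256/483025
so κ_2 = √(36 / (256/483025)) = 260.6250
κ_2(A)·‖δb‖/‖b‖ = 0.3114

0.3114


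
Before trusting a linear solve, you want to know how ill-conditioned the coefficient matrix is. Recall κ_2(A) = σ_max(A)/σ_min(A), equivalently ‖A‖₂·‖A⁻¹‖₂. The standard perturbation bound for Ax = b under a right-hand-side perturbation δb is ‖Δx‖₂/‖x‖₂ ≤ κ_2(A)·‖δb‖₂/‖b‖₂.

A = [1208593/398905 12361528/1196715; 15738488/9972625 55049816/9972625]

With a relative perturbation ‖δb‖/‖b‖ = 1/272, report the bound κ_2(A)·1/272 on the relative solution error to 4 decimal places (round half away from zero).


form AᵀA = [4016040326321/344128890625 41303590785016/1032386671875; 41303590785016/1032386671875 424840654788736/3097160015625] with trace 737576028361/4955456025 and determinant 886133824/4955456025
eigenvalues of AᵀA: λ = (tr ± √(tr²−4·det))/2 = 3721/25, 238144/198218241
κ = σ_max/σ_min = (61/5)/(488/14079) = 351.9750
bound on ‖Δx‖/‖x‖: κ·ε = 351.9750·1/272 = 1.2940

1.2940


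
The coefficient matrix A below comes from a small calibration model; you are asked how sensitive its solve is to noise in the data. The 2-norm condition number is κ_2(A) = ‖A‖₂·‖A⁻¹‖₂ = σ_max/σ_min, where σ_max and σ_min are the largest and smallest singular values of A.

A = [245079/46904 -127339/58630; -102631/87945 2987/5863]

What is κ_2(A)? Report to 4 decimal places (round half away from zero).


264.0000

AᵀA = [8440485409/294465600 -11722699/981552; -11722699/981552 10176941/2044900]; tr = 58615177/1742400, det = 707281/43560000
eigenvalues of AᵀA: λ = (tr ± √(tr²−4·det))/2 = 841/25, 841/1742400
so κ_2 = √((841/25) / (841/1742400)) = 264.0000


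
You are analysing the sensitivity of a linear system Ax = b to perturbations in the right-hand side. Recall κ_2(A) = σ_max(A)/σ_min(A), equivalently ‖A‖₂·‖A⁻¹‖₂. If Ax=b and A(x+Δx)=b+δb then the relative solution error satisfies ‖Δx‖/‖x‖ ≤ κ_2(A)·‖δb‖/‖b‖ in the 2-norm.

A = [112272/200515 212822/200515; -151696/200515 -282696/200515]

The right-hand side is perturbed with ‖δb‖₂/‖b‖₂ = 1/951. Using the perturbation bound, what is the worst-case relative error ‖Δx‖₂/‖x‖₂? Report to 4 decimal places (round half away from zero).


0.3101

AᵀA = [1424667136/1608250609 2671112160/1608250609; 2671112160/1608250609 5008409284/1608250609]; tr = 22259780/5564881, det = 1024/5564881
solving λ² − 22259780/5564881·λ + 1024/5564881 = 0 gives λ = 4, 256/5564881
so κ_2 = √(4 / (256/5564881)) = 294.8750
worst-case relative error ≤ 294.8750 × 1/951 = 0.3101
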